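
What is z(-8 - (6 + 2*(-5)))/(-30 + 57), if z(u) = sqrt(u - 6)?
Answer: I*sqrt(10)/27 ≈ 0.11712*I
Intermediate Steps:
z(u) = sqrt(-6 + u)
z(-8 - (6 + 2*(-5)))/(-30 + 57) = sqrt(-6 + (-8 - (6 + 2*(-5))))/(-30 + 57) = sqrt(-6 + (-8 - (6 - 10)))/27 = sqrt(-6 + (-8 - 1*(-4)))*(1/27) = sqrt(-6 + (-8 + 4))*(1/27) = sqrt(-6 - 4)*(1/27) = sqrt(-10)*(1/27) = (I*sqrt(10))*(1/27) = I*sqrt(10)/27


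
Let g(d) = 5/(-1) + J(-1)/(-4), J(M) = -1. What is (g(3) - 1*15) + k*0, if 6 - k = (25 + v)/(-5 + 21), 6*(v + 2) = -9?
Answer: -79/4 ≈ -19.750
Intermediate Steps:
v = -7/2 (v = -2 + (1/6)*(-9) = -2 - 3/2 = -7/2 ≈ -3.5000)
k = 149/32 (k = 6 - (25 - 7/2)/(-5 + 21) = 6 - 43/(2*16) = 6 - 1*43/32 = 6 - 43/32 = 149/32 ≈ 4.6563)
g(d) = -19/4 (g(d) = 5/(-1) - 1/(-4) = 5*(-1) - 1*(-1/4) = -5 + 1/4 = -19/4)
(g(3) - 1*15) + k*0 = (-19/4 - 1*15) + (149/32)*0 = (-19/4 - 15) + 0 = -79/4 + 0 = -79/4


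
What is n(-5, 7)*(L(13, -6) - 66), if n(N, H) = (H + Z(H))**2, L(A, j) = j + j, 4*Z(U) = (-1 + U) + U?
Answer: -65559/8 ≈ -8194.9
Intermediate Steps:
Z(U) = -1/4 + U/2 (Z(U) = ((-1 + U) + U)/4 = (-1 + 2*U)/4 = -1/4 + U/2)
L(A, j) = 2*j
n(N, H) = (-1/4 + 3*H/2)**2 (n(N, H) = (H + (-1/4 + H/2))**2 = (-1/4 + 3*H/2)**2)
n(-5, 7)*(L(13, -6) - 66) = ((-1 + 6*7)**2/16)*(2*(-6) - 66) = ((-1 + 42)**2/16)*(-12 - 66) = ((1/16)*41**2)*(-78) = ((1/16)*1681)*(-78) = (1681/16)*(-78) = -65559/8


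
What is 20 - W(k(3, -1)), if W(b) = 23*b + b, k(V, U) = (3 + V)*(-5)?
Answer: 740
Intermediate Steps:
k(V, U) = -15 - 5*V
W(b) = 24*b
20 - W(k(3, -1)) = 20 - 24*(-15 - 5*3) = 20 - 24*(-15 - 15) = 20 - 24*(-30) = 20 - 1*(-720) = 20 + 720 = 740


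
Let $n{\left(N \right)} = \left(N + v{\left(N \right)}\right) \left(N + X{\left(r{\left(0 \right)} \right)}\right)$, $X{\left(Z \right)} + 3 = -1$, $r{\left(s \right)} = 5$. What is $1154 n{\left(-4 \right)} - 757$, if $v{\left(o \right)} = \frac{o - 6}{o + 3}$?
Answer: $-56149$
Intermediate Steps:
$X{\left(Z \right)} = -4$ ($X{\left(Z \right)} = -3 - 1 = -4$)
$v{\left(o \right)} = \frac{-6 + o}{3 + o}$
$n{\left(N \right)} = \left(-4 + N\right) \left(N + \frac{-6 + N}{3 + N}\right)$ ($n{\left(N \right)} = \left(N + \frac{-6 + N}{3 + N}\right) \left(N - 4\right) = \left(N + \frac{-6 + N}{3 + N}\right) \left(-4 + N\right) = \left(-4 + N\right) \left(N + \frac{-6 + N}{3 + N}\right)$)
$1154 n{\left(-4 \right)} - 757 = 1154 \frac{24 + \left(-4\right)^{3} - -88}{3 - 4} - 757 = 1154 \frac{24 - 64 + 88}{-1} - 757 = 1154 \left(\left(-1\right) 48\right) - 757 = 1154 \left(-48\right) - 757 = -55392 - 757 = -56149$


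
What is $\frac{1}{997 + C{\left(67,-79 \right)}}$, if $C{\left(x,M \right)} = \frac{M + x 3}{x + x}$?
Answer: $\frac{67}{66860} \approx 0.0010021$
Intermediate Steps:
$C{\left(x,M \right)} = \frac{M + 3 x}{2 x}$
$\frac{1}{997 + C{\left(67,-79 \right)}} = \frac{1}{997 + \frac{-79 + 3 \cdot 67}{2 \cdot 67}} = \frac{1}{997 + \frac{1}{2} \cdot \frac{1}{67} \left(-79 + 201\right)} = \frac{1}{997 + \frac{1}{2} \cdot \frac{1}{67} \cdot 122} = \frac{1}{997 + \frac{61}{67}} = \frac{1}{\frac{66860}{67}} = \frac{67}{66860}$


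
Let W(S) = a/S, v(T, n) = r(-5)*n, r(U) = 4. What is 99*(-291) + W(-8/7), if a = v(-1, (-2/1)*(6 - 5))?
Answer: -28802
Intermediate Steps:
v(T, n) = 4*n
a = -8 (a = 4*((-2/1)*(6 - 5)) = 4*(-2*1*1) = 4*(-2*1) = 4*(-2) = -8)
W(S) = -8/S
99*(-291) + W(-8/7) = 99*(-291) - 8/((-8/7)) = -28809 - 8/((-8*⅐)) = -28809 - 8/(-8/7) = -28809 - 8*(-7/8) = -28809 + 7 = -28802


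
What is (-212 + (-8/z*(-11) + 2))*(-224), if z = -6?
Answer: 150976/3 ≈ 50325.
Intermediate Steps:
(-212 + (-8/z*(-11) + 2))*(-224) = (-212 + (-8/(-6)*(-11) + 2))*(-224) = (-212 + (-8*(-1/6)*(-11) + 2))*(-224) = (-212 + ((4/3)*(-11) + 2))*(-224) = (-212 + (-44/3 + 2))*(-224) = (-212 - 38/3)*(-224) = -674/3*(-224) = 150976/3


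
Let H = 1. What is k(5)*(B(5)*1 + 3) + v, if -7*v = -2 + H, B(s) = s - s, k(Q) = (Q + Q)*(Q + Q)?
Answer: 2101/7 ≈ 300.14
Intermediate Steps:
k(Q) = 4*Q² (k(Q) = (2*Q)*(2*Q) = 4*Q²)
B(s) = 0
v = ⅐ (v = -(-2 + 1)/7 = -⅐*(-1) = ⅐ ≈ 0.14286)
k(5)*(B(5)*1 + 3) + v = (4*5²)*(0*1 + 3) + ⅐ = (4*25)*(0 + 3) + ⅐ = 100*3 + ⅐ = 300 + ⅐ = 2101/7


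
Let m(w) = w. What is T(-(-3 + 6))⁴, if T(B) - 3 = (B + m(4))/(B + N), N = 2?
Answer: 16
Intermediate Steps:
T(B) = 3 + (4 + B)/(2 + B) (T(B) = 3 + (B + 4)/(B + 2) = 3 + (4 + B)/(2 + B))
T(-(-3 + 6))⁴ = (2*(5 + 2*(-(-3 + 6)))/(2 - (-3 + 6)))⁴ = (2*(5 + 2*(-1*3))/(2 - 1*3))⁴ = (2*(5 + 2*(-3))/(2 - 3))⁴ = (2*(5 - 6)/(-1))⁴ = (2*(-1)*(-1))⁴ = 2⁴ = 16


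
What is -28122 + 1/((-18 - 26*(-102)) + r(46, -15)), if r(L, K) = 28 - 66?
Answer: -73004711/2596 ≈ -28122.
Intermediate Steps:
r(L, K) = -38
-28122 + 1/((-18 - 26*(-102)) + r(46, -15)) = -28122 + 1/((-18 - 26*(-102)) - 38) = -28122 + 1/((-18 + 2652) - 38) = -28122 + 1/(2634 - 38) = -28122 + 1/2596 = -73004711/2596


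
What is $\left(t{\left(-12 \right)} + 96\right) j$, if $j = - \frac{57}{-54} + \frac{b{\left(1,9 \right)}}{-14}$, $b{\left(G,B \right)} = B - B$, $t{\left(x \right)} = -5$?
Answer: $\frac{1729}{18} \approx 96.056$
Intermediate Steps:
$b{\left(G,B \right)} = 0$
$j = \frac{19}{18}$ ($j = - \frac{57}{-54} + \frac{0}{-14} = \left(-57\right) \left(- \frac{1}{54}\right) + 0 \left(- \frac{1}{14}\right) = \frac{19}{18} + 0 = \frac{19}{18} \approx 1.0556$)
$\left(t{\left(-12 \right)} + 96\right) j = \left(-5 + 96\right) \frac{19}{18} = 91 \cdot \frac{19}{18} = \frac{1729}{18}$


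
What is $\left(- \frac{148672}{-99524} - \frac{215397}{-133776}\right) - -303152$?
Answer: $\frac{112116211034093}{369831184} \approx 3.0316 \cdot 10^{5}$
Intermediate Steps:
$\left(- \frac{148672}{-99524} - \frac{215397}{-133776}\right) - -303152 = \left(\left(-148672\right) \left(- \frac{1}{99524}\right) - - \frac{23933}{14864}\right) + 303152 = \left(\frac{37168}{24881} + \frac{23933}{14864}\right) + 303152 = \frac{1147942125}{369831184} + 303152 = \frac{112116211034093}{369831184}$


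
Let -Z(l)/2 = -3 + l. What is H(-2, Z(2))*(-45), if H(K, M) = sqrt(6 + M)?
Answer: -90*sqrt(2) ≈ -127.28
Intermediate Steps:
Z(l) = 6 - 2*l (Z(l) = -2*(-3 + l) = 6 - 2*l)
H(-2, Z(2))*(-45) = sqrt(6 + (6 - 2*2))*(-45) = sqrt(6 + (6 - 4))*(-45) = sqrt(6 + 2)*(-45) = sqrt(8)*(-45) = (2*sqrt(2))*(-45) = -90*sqrt(2)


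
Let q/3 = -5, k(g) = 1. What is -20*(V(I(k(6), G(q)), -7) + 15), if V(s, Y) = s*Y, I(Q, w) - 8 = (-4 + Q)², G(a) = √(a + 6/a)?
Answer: 2080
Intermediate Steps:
q = -15 (q = 3*(-5) = -15)
I(Q, w) = 8 + (-4 + Q)²
V(s, Y) = Y*s
-20*(V(I(k(6), G(q)), -7) + 15) = -20*(-7*(8 + (-4 + 1)²) + 15) = -20*(-7*(8 + (-3)²) + 15) = -20*(-7*(8 + 9) + 15) = -20*(-7*17 + 15) = -20*(-119 + 15) = -20*(-104) = 2080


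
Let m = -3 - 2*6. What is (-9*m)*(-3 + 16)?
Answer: 1755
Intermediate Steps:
m = -15 (m = -3 - 12 = -15)
(-9*m)*(-3 + 16) = (-9*(-15))*(-3 + 16) = 135*13 = 1755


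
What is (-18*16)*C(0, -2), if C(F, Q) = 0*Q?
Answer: 0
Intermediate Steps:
C(F, Q) = 0
(-18*16)*C(0, -2) = -18*16*0 = -288*0 = 0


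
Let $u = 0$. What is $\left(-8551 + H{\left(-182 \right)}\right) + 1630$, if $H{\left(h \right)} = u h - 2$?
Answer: $-6923$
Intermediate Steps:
$H{\left(h \right)} = -2$ ($H{\left(h \right)} = 0 h - 2 = 0 - 2 = -2$)
$\left(-8551 + H{\left(-182 \right)}\right) + 1630 = \left(-8551 - 2\right) + 1630 = -8553 + 1630 = -6923$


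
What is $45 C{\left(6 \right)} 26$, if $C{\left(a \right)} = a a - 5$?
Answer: $36270$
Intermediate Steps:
$C{\left(a \right)} = -5 + a^{2}$ ($C{\left(a \right)} = a^{2} - 5 = -5 + a^{2}$)
$45 C{\left(6 \right)} 26 = 45 \left(-5 + 6^{2}\right) 26 = 45 \left(-5 + 36\right) 26 = 45 \cdot 31 \cdot 26 = 1395 \cdot 26 = 36270$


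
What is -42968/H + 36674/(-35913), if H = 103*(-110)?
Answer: 563796682/203447145 ≈ 2.7712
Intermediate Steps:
H = -11330
-42968/H + 36674/(-35913) = -42968/(-11330) + 36674/(-35913) = -42968*(-1/11330) + 36674*(-1/35913) = 21484/5665 - 36674/35913 = 563796682/203447145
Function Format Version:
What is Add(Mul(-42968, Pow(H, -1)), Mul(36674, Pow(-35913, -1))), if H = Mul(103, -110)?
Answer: Rational(563796682, 203447145) ≈ 2.7712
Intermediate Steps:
H = -11330
Add(Mul(-42968, Pow(H, -1)), Mul(36674, Pow(-35913, -1))) = Add(Mul(-42968, Pow(-11330, -1)), Mul(36674, Pow(-35913, -1))) = Add(Mul(-42968, Rational(-1, 11330)), Mul(36674, Rational(-1, 35913))) = Add(Rational(21484, 5665), Rational(-36674, 35913)) = Rational(563796682, 203447145)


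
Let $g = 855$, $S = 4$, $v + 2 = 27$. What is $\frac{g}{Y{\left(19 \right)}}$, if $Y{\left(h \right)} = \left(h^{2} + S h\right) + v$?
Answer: $\frac{285}{154} \approx 1.8506$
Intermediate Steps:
$v = 25$ ($v = -2 + 27 = 25$)
$Y{\left(h \right)} = 25 + h^{2} + 4 h$ ($Y{\left(h \right)} = \left(h^{2} + 4 h\right) + 25 = 25 + h^{2} + 4 h$)
$\frac{g}{Y{\left(19 \right)}} = \frac{855}{25 + 19^{2} + 4 \cdot 19} = \frac{855}{25 + 361 + 76} = \frac{855}{462} = 855 \cdot \frac{1}{462} = \frac{285}{154}$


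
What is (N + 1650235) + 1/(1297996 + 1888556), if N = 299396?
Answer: 6212600562313/3186552 ≈ 1.9496e+6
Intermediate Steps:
(N + 1650235) + 1/(1297996 + 1888556) = (299396 + 1650235) + 1/(1297996 + 1888556) = 1949631 + 1/3186552 = 6212600562313/3186552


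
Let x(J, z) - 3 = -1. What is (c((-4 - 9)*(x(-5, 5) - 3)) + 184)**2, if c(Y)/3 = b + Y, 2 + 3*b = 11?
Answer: 53824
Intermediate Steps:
b = 3 (b = -2/3 + (1/3)*11 = -2/3 + 11/3 = 3)
x(J, z) = 2 (x(J, z) = 3 - 1 = 2)
c(Y) = 9 + 3*Y (c(Y) = 3*(3 + Y) = 9 + 3*Y)
(c((-4 - 9)*(x(-5, 5) - 3)) + 184)**2 = ((9 + 3*((-4 - 9)*(2 - 3))) + 184)**2 = ((9 + 3*(-13*(-1))) + 184)**2 = ((9 + 3*13) + 184)**2 = ((9 + 39) + 184)**2 = (48 + 184)**2 = 232**2 = 53824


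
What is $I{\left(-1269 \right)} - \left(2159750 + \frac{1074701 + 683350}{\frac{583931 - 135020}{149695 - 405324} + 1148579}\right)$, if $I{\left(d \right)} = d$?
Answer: $- \frac{634496486569292399}{293609652280} \approx -2.161 \cdot 10^{6}$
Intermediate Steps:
$I{\left(-1269 \right)} - \left(2159750 + \frac{1074701 + 683350}{\frac{583931 - 135020}{149695 - 405324} + 1148579}\right) = -1269 - \left(2159750 + \frac{1074701 + 683350}{\frac{583931 - 135020}{149695 - 405324} + 1148579}\right) = -1269 - \left(2159750 + \frac{1758051}{\frac{448911}{-255629} + 1148579}\right) = -1269 - \left(2159750 + \frac{1758051}{448911 \left(- \frac{1}{255629}\right) + 1148579}\right) = -1269 - \left(2159750 + \frac{1758051}{- \frac{448911}{255629} + 1148579}\right) = -1269 - \left(2159750 + \frac{1758051}{\frac{293609652280}{255629}}\right) = -1269 - \left(2159750 + 1758051 \cdot \frac{255629}{293609652280}\right) = -1269 - \left(2159750 + \frac{449408819079}{293609652280}\right) = -1269 - \frac{634123895920549079}{293609652280} = - \frac{634496486569292399}{293609652280}$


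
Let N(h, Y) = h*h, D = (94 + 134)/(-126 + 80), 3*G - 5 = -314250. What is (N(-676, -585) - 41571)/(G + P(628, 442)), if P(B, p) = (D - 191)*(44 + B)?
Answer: -28662945/16313747 ≈ -1.7570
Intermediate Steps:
G = -314245/3 (G = 5/3 + (⅓)*(-314250) = 5/3 - 104750 = -314245/3 ≈ -1.0475e+5)
D = -114/23 (D = 228/(-46) = 228*(-1/46) = -114/23 ≈ -4.9565)
N(h, Y) = h²
P(B, p) = -198308/23 - 4507*B/23 (P(B, p) = (-114/23 - 191)*(44 + B) = -4507*(44 + B)/23 = -198308/23 - 4507*B/23)
(N(-676, -585) - 41571)/(G + P(628, 442)) = ((-676)² - 41571)/(-314245/3 + (-198308/23 - 4507/23*628)) = (456976 - 41571)/(-314245/3 + (-198308/23 - 2830396/23)) = 415405/(-314245/3 - 3028704/23) = 415405/(-16313747/69) = 415405*(-69/16313747) = -28662945/16313747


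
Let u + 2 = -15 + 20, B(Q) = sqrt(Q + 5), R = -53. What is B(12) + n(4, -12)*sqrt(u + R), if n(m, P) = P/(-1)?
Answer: sqrt(17) + 60*I*sqrt(2) ≈ 4.1231 + 84.853*I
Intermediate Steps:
B(Q) = sqrt(5 + Q)
u = 3 (u = -2 + (-15 + 20) = -2 + 5 = 3)
n(m, P) = -P (n(m, P) = P*(-1) = -P)
B(12) + n(4, -12)*sqrt(u + R) = sqrt(5 + 12) + (-1*(-12))*sqrt(3 - 53) = sqrt(17) + 12*sqrt(-50) = sqrt(17) + 12*(5*I*sqrt(2)) = sqrt(17) + 60*I*sqrt(2)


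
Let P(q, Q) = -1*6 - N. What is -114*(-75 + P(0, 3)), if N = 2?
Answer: 9462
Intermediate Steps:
P(q, Q) = -8 (P(q, Q) = -1*6 - 1*2 = -6 - 2 = -8)
-114*(-75 + P(0, 3)) = -114*(-75 - 8) = -114*(-83) = 9462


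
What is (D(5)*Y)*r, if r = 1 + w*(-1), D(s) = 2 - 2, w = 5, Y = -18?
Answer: 0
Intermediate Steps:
D(s) = 0
r = -4 (r = 1 + 5*(-1) = 1 - 5 = -4)
(D(5)*Y)*r = (0*(-18))*(-4) = 0*(-4) = 0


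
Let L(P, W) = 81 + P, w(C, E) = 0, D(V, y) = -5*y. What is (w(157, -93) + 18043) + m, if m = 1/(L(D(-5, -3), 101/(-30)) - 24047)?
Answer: 432147892/23951 ≈ 18043.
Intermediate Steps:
m = -1/23951 (m = 1/((81 - 5*(-3)) - 24047) = 1/((81 + 15) - 24047) = 1/(96 - 24047) = 1/(-23951) = -1/23951 ≈ -4.1752e-5)
(w(157, -93) + 18043) + m = (0 + 18043) - 1/23951 = 18043 - 1/23951 = 432147892/23951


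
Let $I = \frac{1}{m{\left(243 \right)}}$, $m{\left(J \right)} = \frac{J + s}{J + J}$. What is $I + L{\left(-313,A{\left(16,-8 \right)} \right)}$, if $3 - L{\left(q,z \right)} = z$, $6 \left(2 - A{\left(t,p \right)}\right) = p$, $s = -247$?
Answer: $- \frac{731}{6} \approx -121.83$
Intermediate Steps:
$A{\left(t,p \right)} = 2 - \frac{p}{6}$
$L{\left(q,z \right)} = 3 - z$
$m{\left(J \right)} = \frac{-247 + J}{2 J}$ ($m{\left(J \right)} = \frac{J - 247}{J + J} = \frac{-247 + J}{2 J}$)
$I = - \frac{243}{2}$ ($I = \frac{1}{\frac{1}{2} \cdot \frac{1}{243} \left(-247 + 243\right)} = \frac{1}{\frac{1}{2} \cdot \frac{1}{243} \left(-4\right)} = \frac{1}{- \frac{2}{243}} = - \frac{243}{2} \approx -121.5$)
$I + L{\left(-313,A{\left(16,-8 \right)} \right)} = - \frac{243}{2} + \left(3 - \left(2 - - \frac{4}{3}\right)\right) = - \frac{243}{2} + \left(3 - \left(2 + \frac{4}{3}\right)\right) = - \frac{243}{2} + \left(3 - \frac{10}{3}\right) = - \frac{243}{2} - \frac{1}{3} = - \frac{731}{6}$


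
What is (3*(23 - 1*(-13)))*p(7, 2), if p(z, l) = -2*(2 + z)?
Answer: -1944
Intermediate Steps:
p(z, l) = -4 - 2*z
(3*(23 - 1*(-13)))*p(7, 2) = (3*(23 - 1*(-13)))*(-4 - 2*7) = (3*(23 + 13))*(-4 - 14) = (3*36)*(-18) = 108*(-18) = -1944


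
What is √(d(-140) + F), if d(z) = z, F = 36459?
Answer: √36319 ≈ 190.58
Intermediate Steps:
√(d(-140) + F) = √(-140 + 36459) = √36319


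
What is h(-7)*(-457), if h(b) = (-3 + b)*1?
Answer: 4570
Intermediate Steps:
h(b) = -3 + b
h(-7)*(-457) = (-3 - 7)*(-457) = -10*(-457) = 4570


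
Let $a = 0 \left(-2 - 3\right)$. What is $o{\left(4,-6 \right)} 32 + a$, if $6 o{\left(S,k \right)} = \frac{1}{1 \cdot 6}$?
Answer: $\frac{8}{9} \approx 0.88889$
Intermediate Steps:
$o{\left(S,k \right)} = \frac{1}{36}$ ($o{\left(S,k \right)} = \frac{1}{6 \cdot 1 \cdot 6} = \frac{1}{6 \cdot 6} = \frac{1}{6} \cdot \frac{1}{6} = \frac{1}{36}$)
$a = 0$ ($a = 0 \left(-5\right) = 0$)
$o{\left(4,-6 \right)} 32 + a = \frac{1}{36} \cdot 32 + 0 = \frac{8}{9} + 0 = \frac{8}{9}$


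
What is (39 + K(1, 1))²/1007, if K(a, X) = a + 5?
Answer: 2025/1007 ≈ 2.0109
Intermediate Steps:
K(a, X) = 5 + a
(39 + K(1, 1))²/1007 = (39 + (5 + 1))²/1007 = (39 + 6)²*(1/1007) = 45²*(1/1007) = 2025*(1/1007) = 2025/1007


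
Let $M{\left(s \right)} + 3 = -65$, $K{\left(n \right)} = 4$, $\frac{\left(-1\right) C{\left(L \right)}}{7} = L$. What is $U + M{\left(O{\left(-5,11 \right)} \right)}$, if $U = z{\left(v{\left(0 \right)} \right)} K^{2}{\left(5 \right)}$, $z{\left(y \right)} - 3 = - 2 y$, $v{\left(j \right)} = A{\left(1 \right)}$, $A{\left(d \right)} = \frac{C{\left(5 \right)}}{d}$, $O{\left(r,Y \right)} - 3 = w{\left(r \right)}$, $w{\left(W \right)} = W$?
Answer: $1100$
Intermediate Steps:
$O{\left(r,Y \right)} = 3 + r$
$C{\left(L \right)} = - 7 L$
$M{\left(s \right)} = -68$ ($M{\left(s \right)} = -3 - 65 = -68$)
$A{\left(d \right)} = - \frac{35}{d}$ ($A{\left(d \right)} = \frac{\left(-7\right) 5}{d} = - \frac{35}{d}$)
$v{\left(j \right)} = -35$ ($v{\left(j \right)} = - \frac{35}{1} = \left(-35\right) 1 = -35$)
$z{\left(y \right)} = 3 - 2 y$
$U = 1168$ ($U = \left(3 - -70\right) 4^{2} = \left(3 + 70\right) 16 = 73 \cdot 16 = 1168$)
$U + M{\left(O{\left(-5,11 \right)} \right)} = 1168 - 68 = 1100$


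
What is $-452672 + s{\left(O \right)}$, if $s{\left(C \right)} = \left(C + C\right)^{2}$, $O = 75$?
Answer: $-430172$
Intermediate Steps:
$s{\left(C \right)} = 4 C^{2}$ ($s{\left(C \right)} = \left(2 C\right)^{2} = 4 C^{2}$)
$-452672 + s{\left(O \right)} = -452672 + 4 \cdot 75^{2} = -452672 + 4 \cdot 5625 = -452672 + 22500 = -430172$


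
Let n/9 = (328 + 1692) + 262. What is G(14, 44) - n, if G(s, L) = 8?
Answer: -20530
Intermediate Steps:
n = 20538 (n = 9*((328 + 1692) + 262) = 9*(2020 + 262) = 9*2282 = 20538)
G(14, 44) - n = 8 - 1*20538 = 8 - 20538 = -20530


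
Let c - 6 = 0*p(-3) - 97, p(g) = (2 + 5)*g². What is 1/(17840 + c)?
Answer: 1/17749 ≈ 5.6341e-5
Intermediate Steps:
p(g) = 7*g²
c = -91 (c = 6 + (0*(7*(-3)²) - 97) = 6 + (0*(7*9) - 97) = 6 + (0*63 - 97) = 6 + (0 - 97) = 6 - 97 = -91)
1/(17840 + c) = 1/(17840 - 91) = 1/17749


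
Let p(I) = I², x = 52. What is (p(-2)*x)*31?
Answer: 6448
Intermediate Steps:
(p(-2)*x)*31 = ((-2)²*52)*31 = (4*52)*31 = 208*31 = 6448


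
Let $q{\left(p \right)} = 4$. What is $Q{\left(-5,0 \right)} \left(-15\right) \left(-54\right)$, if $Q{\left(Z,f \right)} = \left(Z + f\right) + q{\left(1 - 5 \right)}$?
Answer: $-810$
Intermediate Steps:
$Q{\left(Z,f \right)} = 4 + Z + f$ ($Q{\left(Z,f \right)} = \left(Z + f\right) + 4 = 4 + Z + f$)
$Q{\left(-5,0 \right)} \left(-15\right) \left(-54\right) = \left(4 - 5 + 0\right) \left(-15\right) \left(-54\right) = \left(-1\right) \left(-15\right) \left(-54\right) = 15 \left(-54\right) = -810$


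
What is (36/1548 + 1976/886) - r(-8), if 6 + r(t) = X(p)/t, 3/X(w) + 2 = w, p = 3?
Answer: 1314915/152392 ≈ 8.6285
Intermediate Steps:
X(w) = 3/(-2 + w)
r(t) = -6 + 3/t (r(t) = -6 + (3/(-2 + 3))/t = -6 + (3/1)/t = -6 + (3*1)/t = -6 + 3/t)
(36/1548 + 1976/886) - r(-8) = (36/1548 + 1976/886) - (-6 + 3/(-8)) = (36*(1/1548) + 1976*(1/886)) - (-6 + 3*(-⅛)) = (1/43 + 988/443) - (-6 - 3/8) = 42927/19049 - 1*(-51/8) = 42927/19049 + 51/8 = 1314915/152392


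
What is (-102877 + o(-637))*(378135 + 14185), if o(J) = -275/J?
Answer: -25709660967680/637 ≈ -4.0361e+10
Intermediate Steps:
(-102877 + o(-637))*(378135 + 14185) = (-102877 - 275/(-637))*(378135 + 14185) = (-102877 - 275*(-1/637))*392320 = (-102877 + 275/637)*392320 = -65532374/637*392320 = -25709660967680/637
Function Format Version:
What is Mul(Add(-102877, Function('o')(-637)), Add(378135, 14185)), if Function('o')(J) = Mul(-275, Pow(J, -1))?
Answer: Rational(-25709660967680, 637) ≈ -4.0361e+10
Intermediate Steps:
Mul(Add(-102877, Function('o')(-637)), Add(378135, 14185)) = Mul(Add(-102877, Mul(-275, Pow(-637, -1))), Add(378135, 14185)) = Mul(Add(-102877, Mul(-275, Rational(-1, 637))), 392320) = Mul(Add(-102877, Rational(275, 637)), 392320) = Mul(Rational(-65532374, 637), 392320) = Rational(-25709660967680, 637)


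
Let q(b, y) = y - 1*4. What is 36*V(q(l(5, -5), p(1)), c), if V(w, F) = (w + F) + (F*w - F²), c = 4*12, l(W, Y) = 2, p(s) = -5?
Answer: -97092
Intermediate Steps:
q(b, y) = -4 + y (q(b, y) = y - 4 = -4 + y)
c = 48
V(w, F) = F + w - F² + F*w (V(w, F) = (F + w) + (-F² + F*w) = F + w - F² + F*w)
36*V(q(l(5, -5), p(1)), c) = 36*(48 + (-4 - 5) - 1*48² + 48*(-4 - 5)) = 36*(48 - 9 - 1*2304 + 48*(-9)) = 36*(48 - 9 - 2304 - 432) = 36*(-2697) = -97092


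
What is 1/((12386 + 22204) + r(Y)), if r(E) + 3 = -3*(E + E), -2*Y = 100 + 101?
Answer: 1/35190 ≈ 2.8417e-5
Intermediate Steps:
Y = -201/2 (Y = -(100 + 101)/2 = -½*201 = -201/2 ≈ -100.50)
r(E) = -3 - 6*E (r(E) = -3 - 3*(E + E) = -3 - 6*E)
1/((12386 + 22204) + r(Y)) = 1/((12386 + 22204) + (-3 - 6*(-201/2))) = 1/(34590 + (-3 + 603)) = 1/(34590 + 600) = 1/35190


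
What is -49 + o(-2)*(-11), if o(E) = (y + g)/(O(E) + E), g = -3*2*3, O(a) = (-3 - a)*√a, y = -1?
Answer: (-49*√2 + 307*I)/(√2 - 2*I) ≈ -118.67 + 49.262*I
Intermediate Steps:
O(a) = √a*(-3 - a)
g = -18 (g = -6*3 = -18)
o(E) = -19/(E + √E*(-3 - E)) (o(E) = (-1 - 18)/(√E*(-3 - E) + E) = -19/(E + √E*(-3 - E)))
-49 + o(-2)*(-11) = -49 + (19/(-1*(-2) + √(-2)*(3 - 2)))*(-11) = -49 + (19/(2 + (I*√2)*1))*(-11) = -49 + (19/(2 + I*√2))*(-11) = -49 - 209/(2 + I*√2)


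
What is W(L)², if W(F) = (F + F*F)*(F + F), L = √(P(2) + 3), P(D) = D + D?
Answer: 1568 + 392*√7 ≈ 2605.1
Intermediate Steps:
P(D) = 2*D
L = √7 (L = √(2*2 + 3) = √(4 + 3) = √7 ≈ 2.6458)
W(F) = 2*F*(F + F²) (W(F) = (F + F²)*(2*F) = 2*F*(F + F²))
W(L)² = (2*(√7)²*(1 + √7))² = (2*7*(1 + √7))² = (14 + 14*√7)²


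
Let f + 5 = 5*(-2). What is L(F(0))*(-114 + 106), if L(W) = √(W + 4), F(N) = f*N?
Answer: -16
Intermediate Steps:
f = -15 (f = -5 + 5*(-2) = -5 - 10 = -15)
F(N) = -15*N
L(W) = √(4 + W)
L(F(0))*(-114 + 106) = √(4 - 15*0)*(-114 + 106) = √(4 + 0)*(-8) = √4*(-8) = 2*(-8) = -16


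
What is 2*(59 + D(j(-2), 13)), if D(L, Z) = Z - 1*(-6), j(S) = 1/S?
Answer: 156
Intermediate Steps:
j(S) = 1/S
D(L, Z) = 6 + Z (D(L, Z) = Z + 6 = 6 + Z)
2*(59 + D(j(-2), 13)) = 2*(59 + (6 + 13)) = 2*(59 + 19) = 2*78 = 156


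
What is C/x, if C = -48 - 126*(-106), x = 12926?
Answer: 6654/6463 ≈ 1.0296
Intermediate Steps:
C = 13308 (C = -48 + 13356 = 13308)
C/x = 13308/12926 = 13308*(1/12926) = 6654/6463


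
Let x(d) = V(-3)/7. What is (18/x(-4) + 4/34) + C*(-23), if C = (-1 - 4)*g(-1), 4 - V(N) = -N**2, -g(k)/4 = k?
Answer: 103828/221 ≈ 469.81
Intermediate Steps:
g(k) = -4*k
V(N) = 4 + N**2 (V(N) = 4 - (-1)*N**2 = 4 + N**2)
x(d) = 13/7 (x(d) = (4 + (-3)**2)/7 = (4 + 9)*(1/7) = 13*(1/7) = 13/7)
C = -20 (C = (-1 - 4)*(-4*(-1)) = -5*4 = -20)
(18/x(-4) + 4/34) + C*(-23) = (18/(13/7) + 4/34) - 20*(-23) = (18*(7/13) + 4*(1/34)) + 460 = (126/13 + 2/17) + 460 = 2168/221 + 460 = 103828/221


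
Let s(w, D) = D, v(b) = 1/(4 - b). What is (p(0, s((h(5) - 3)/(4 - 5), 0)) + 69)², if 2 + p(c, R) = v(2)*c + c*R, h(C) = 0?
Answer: 4489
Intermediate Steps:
p(c, R) = -2 + c/2 + R*c (p(c, R) = -2 + ((-1/(-4 + 2))*c + c*R) = -2 + ((-1/(-2))*c + R*c) = -2 + ((-1*(-½))*c + R*c) = -2 + (c/2 + R*c) = -2 + c/2 + R*c)
(p(0, s((h(5) - 3)/(4 - 5), 0)) + 69)² = ((-2 + (½)*0 + 0*0) + 69)² = ((-2 + 0 + 0) + 69)² = (-2 + 69)² = 67² = 4489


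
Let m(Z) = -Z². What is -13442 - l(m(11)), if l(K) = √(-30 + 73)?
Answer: -13442 - √43 ≈ -13449.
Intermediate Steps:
l(K) = √43
-13442 - l(m(11)) = -13442 - √43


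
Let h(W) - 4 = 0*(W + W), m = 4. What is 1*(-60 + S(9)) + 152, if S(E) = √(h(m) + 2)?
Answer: 92 + √6 ≈ 94.449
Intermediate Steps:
h(W) = 4 (h(W) = 4 + 0*(W + W) = 4 + 0*(2*W) = 4 + 0 = 4)
S(E) = √6 (S(E) = √(4 + 2) = √6)
1*(-60 + S(9)) + 152 = 1*(-60 + √6) + 152 = (-60 + √6) + 152 = 92 + √6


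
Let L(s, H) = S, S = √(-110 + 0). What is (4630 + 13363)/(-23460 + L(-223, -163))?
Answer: -42211578/55037171 - 17993*I*√110/550371710 ≈ -0.76696 - 0.00034288*I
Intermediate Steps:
S = I*√110 (S = √(-110) = I*√110 ≈ 10.488*I)
L(s, H) = I*√110
(4630 + 13363)/(-23460 + L(-223, -163)) = (4630 + 13363)/(-23460 + I*√110) = 17993/(-23460 + I*√110)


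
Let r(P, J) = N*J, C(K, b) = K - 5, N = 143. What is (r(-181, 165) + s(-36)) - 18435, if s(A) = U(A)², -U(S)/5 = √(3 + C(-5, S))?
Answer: 4985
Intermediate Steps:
C(K, b) = -5 + K
U(S) = -5*I*√7 (U(S) = -5*√(3 + (-5 - 5)) = -5*√(3 - 10) = -5*I*√7)
r(P, J) = 143*J
s(A) = -175 (s(A) = (-5*I*√7)² = -175)
(r(-181, 165) + s(-36)) - 18435 = (143*165 - 175) - 18435 = (23595 - 175) - 18435 = 23420 - 18435 = 4985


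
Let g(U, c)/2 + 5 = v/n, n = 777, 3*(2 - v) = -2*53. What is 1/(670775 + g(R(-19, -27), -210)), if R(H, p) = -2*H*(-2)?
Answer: 333/223364777 ≈ 1.4908e-6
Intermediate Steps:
R(H, p) = 4*H
v = 112/3 (v = 2 - (-2)*53/3 = 2 - ⅓*(-106) = 2 + 106/3 = 112/3 ≈ 37.333)
g(U, c) = -3298/333 (g(U, c) = -10 + 2*((112/3)/777) = -10 + 2*((112/3)*(1/777)) = -10 + 2*(16/333) = -10 + 32/333 = -3298/333)
1/(670775 + g(R(-19, -27), -210)) = 1/(670775 - 3298/333) = 1/(223364777/333) = 333/223364777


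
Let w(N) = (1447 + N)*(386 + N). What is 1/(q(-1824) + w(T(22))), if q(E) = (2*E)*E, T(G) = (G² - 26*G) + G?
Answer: 1/7095872 ≈ 1.4093e-7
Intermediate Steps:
T(G) = G² - 25*G
w(N) = (386 + N)*(1447 + N)
q(E) = 2*E²
1/(q(-1824) + w(T(22))) = 1/(2*(-1824)² + (558542 + (22*(-25 + 22))² + 1833*(22*(-25 + 22)))) = 1/(2*3326976 + (558542 + (22*(-3))² + 1833*(22*(-3)))) = 1/(6653952 + (558542 + (-66)² + 1833*(-66))) = 1/(6653952 + (558542 + 4356 - 120978)) = 1/(6653952 + 441920) = 1/7095872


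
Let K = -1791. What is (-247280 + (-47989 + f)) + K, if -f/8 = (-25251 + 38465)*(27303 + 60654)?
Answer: -9298407444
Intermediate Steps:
f = -9298110384 (f = -8*(-25251 + 38465)*(27303 + 60654) = -105712*87957 = -8*1162263798 = -9298110384)
(-247280 + (-47989 + f)) + K = (-247280 + (-47989 - 9298110384)) - 1791 = (-247280 - 9298158373) - 1791 = -9298405653 - 1791 = -9298407444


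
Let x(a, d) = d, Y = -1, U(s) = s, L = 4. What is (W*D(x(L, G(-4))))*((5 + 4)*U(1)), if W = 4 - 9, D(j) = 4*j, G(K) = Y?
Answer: 180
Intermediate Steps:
G(K) = -1
W = -5
(W*D(x(L, G(-4))))*((5 + 4)*U(1)) = (-20*(-1))*((5 + 4)*1) = (-5*(-4))*(9*1) = 20*9 = 180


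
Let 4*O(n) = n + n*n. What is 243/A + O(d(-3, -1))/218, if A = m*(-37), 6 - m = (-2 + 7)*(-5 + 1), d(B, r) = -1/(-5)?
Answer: -1322907/5242900 ≈ -0.25232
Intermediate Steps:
d(B, r) = ⅕ (d(B, r) = -1*(-⅕) = ⅕)
O(n) = n/4 + n²/4 (O(n) = (n + n*n)/4 = (n + n²)/4 = n/4 + n²/4)
m = 26 (m = 6 - (-2 + 7)*(-5 + 1) = 6 - 5*(-4) = 6 - 1*(-20) = 6 + 20 = 26)
A = -962 (A = 26*(-37) = -962)
243/A + O(d(-3, -1))/218 = 243/(-962) + ((¼)*(⅕)*(1 + ⅕))/218 = 243*(-1/962) + ((¼)*(⅕)*(6/5))*(1/218) = -243/962 + (3/50)*(1/218) = -243/962 + 3/10900 = -1322907/5242900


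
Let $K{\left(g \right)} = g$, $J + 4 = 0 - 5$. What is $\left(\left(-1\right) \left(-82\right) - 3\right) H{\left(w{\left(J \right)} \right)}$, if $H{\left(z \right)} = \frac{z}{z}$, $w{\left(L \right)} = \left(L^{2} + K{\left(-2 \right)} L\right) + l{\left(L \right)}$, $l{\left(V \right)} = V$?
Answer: $79$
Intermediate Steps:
$J = -9$ ($J = -4 + \left(0 - 5\right) = -4 - 5 = -9$)
$w{\left(L \right)} = L^{2} - L$ ($w{\left(L \right)} = \left(L^{2} - 2 L\right) + L = L^{2} - L$)
$H{\left(z \right)} = 1$
$\left(\left(-1\right) \left(-82\right) - 3\right) H{\left(w{\left(J \right)} \right)} = \left(\left(-1\right) \left(-82\right) - 3\right) 1 = \left(82 - 3\right) 1 = 79 \cdot 1 = 79$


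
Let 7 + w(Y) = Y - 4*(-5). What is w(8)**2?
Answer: 441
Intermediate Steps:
w(Y) = 13 + Y (w(Y) = -7 + (Y - 4*(-5)) = -7 + (Y - 1*(-20)) = -7 + (Y + 20) = -7 + (20 + Y) = 13 + Y)
w(8)**2 = (13 + 8)**2 = 21**2 = 441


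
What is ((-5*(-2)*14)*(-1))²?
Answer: 19600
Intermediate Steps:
((-5*(-2)*14)*(-1))² = ((10*14)*(-1))² = (140*(-1))² = (-140)² = 19600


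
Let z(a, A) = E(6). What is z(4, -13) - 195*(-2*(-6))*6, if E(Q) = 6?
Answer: -14034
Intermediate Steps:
z(a, A) = 6
z(4, -13) - 195*(-2*(-6))*6 = 6 - 195*(-2*(-6))*6 = 6 - 2340*6 = 6 - 195*72 = 6 - 14040 = -14034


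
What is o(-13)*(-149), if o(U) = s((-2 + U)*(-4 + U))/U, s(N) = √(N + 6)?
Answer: 447*√29/13 ≈ 185.17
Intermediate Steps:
s(N) = √(6 + N)
o(U) = √(6 + (-4 + U)*(-2 + U))/U (o(U) = √(6 + (-2 + U)*(-4 + U))/U = √(6 + (-4 + U)*(-2 + U))/U)
o(-13)*(-149) = (√(14 + (-13)² - 6*(-13))/(-13))*(-149) = -√(14 + 169 + 78)/13*(-149) = -3*√29/13*(-149) = 447*√29/13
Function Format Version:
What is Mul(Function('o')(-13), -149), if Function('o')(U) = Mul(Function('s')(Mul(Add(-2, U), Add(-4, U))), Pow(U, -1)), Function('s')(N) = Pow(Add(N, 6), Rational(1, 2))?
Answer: Mul(Rational(447, 13), Pow(29, Rational(1, 2))) ≈ 185.17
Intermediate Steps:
Function('s')(N) = Pow(Add(6, N), Rational(1, 2))
Function('o')(U) = Mul(Pow(U, -1), Pow(Add(6, Mul(Add(-4, U), Add(-2, U))), Rational(1, 2))) (Function('o')(U) = Mul(Pow(Add(6, Mul(Add(-2, U), Add(-4, U))), Rational(1, 2)), Pow(U, -1)) = Mul(Pow(Add(6, Mul(Add(-4, U), Add(-2, U))), Rational(1, 2)), Pow(U, -1)) = Mul(Pow(U, -1), Pow(Add(6, Mul(Add(-4, U), Add(-2, U))), Rational(1, 2))))
Mul(Function('o')(-13), -149) = Mul(Mul(Pow(-13, -1), Pow(Add(14, Pow(-13, 2), Mul(-6, -13)), Rational(1, 2))), -149) = Mul(Mul(Rational(-1, 13), Pow(Add(14, 169, 78), Rational(1, 2))), -149) = Mul(Mul(Rational(-1, 13), Pow(261, Rational(1, 2))), -149) = Mul(Mul(Rational(-1, 13), Mul(3, Pow(29, Rational(1, 2)))), -149) = Mul(Mul(Rational(-3, 13), Pow(29, Rational(1, 2))), -149) = Mul(Rational(447, 13), Pow(29, Rational(1, 2)))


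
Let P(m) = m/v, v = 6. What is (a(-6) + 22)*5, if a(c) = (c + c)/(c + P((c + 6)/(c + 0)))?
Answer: 120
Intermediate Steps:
P(m) = m/6
a(c) = 2*c/(c + (6 + c)/(6*c)) (a(c) = (c + c)/(c + ((c + 6)/(c + 0))/6) = (2*c)/(c + ((6 + c)/c)/6) = (2*c)/(c + (6 + c)/(6*c)) = 2*c/(c + (6 + c)/(6*c)))
(a(-6) + 22)*5 = (12*(-6)²/(6 - 6 + 6*(-6)²) + 22)*5 = (12*36/(6 - 6 + 6*36) + 22)*5 = (12*36/(6 - 6 + 216) + 22)*5 = (12*36/216 + 22)*5 = (12*36*(1/216) + 22)*5 = (2 + 22)*5 = 24*5 = 120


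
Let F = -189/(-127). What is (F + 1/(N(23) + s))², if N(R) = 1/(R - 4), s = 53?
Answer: 37220055625/16388096256 ≈ 2.2712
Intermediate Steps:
N(R) = 1/(-4 + R)
F = 189/127 (F = -189*(-1/127) = 189/127 ≈ 1.4882)
(F + 1/(N(23) + s))² = (189/127 + 1/(1/(-4 + 23) + 53))² = (189/127 + 1/(1/19 + 53))² = (189/127 + 1/(1008/19))² = (189/127 + 19/1008)² = (192925/128016)² = 37220055625/16388096256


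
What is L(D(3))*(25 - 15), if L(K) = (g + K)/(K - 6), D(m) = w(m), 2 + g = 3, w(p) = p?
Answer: -40/3 ≈ -13.333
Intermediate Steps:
g = 1 (g = -2 + 3 = 1)
D(m) = m
L(K) = (1 + K)/(-6 + K) (L(K) = (1 + K)/(K - 6) = (1 + K)/(-6 + K))
L(D(3))*(25 - 15) = ((1 + 3)/(-6 + 3))*(25 - 15) = (4/(-3))*10 = -⅓*4*10 = -4/3*10 = -40/3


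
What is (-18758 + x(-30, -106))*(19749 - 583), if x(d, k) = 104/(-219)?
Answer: -78735959596/219 ≈ -3.5952e+8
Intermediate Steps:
x(d, k) = -104/219 (x(d, k) = 104*(-1/219) = -104/219)
(-18758 + x(-30, -106))*(19749 - 583) = (-18758 - 104/219)*(19749 - 583) = -4108106/219*19166 = -78735959596/219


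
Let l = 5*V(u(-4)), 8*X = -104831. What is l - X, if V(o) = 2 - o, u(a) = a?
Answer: 105071/8 ≈ 13134.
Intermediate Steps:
X = -104831/8 (X = (⅛)*(-104831) = -104831/8 ≈ -13104.)
l = 30 (l = 5*(2 - 1*(-4)) = 5*(2 + 4) = 5*6 = 30)
l - X = 30 - 1*(-104831/8) = 30 + 104831/8 = 105071/8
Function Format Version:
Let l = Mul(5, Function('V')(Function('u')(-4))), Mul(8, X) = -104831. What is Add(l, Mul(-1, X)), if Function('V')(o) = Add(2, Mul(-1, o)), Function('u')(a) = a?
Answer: Rational(105071, 8) ≈ 13134.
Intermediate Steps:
X = Rational(-104831, 8) (X = Mul(Rational(1, 8), -104831) = Rational(-104831, 8) ≈ -13104.)
l = 30 (l = Mul(5, Add(2, Mul(-1, -4))) = Mul(5, Add(2, 4)) = Mul(5, 6) = 30)
Add(l, Mul(-1, X)) = Add(30, Mul(-1, Rational(-104831, 8))) = Add(30, Rational(104831, 8)) = Rational(105071, 8)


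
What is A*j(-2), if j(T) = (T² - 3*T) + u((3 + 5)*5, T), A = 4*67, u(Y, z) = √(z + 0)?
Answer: 2680 + 268*I*√2 ≈ 2680.0 + 379.01*I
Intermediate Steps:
u(Y, z) = √z
A = 268
j(T) = √T + T² - 3*T (j(T) = (T² - 3*T) + √T = √T + T² - 3*T)
A*j(-2) = 268*(√(-2) + (-2)² - 3*(-2)) = 268*(I*√2 + 4 + 6) = 268*(10 + I*√2) = 2680 + 268*I*√2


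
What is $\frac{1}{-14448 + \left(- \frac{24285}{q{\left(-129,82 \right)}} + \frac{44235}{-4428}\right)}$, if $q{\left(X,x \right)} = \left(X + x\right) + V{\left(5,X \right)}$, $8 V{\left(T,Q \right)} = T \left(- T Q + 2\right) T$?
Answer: $- \frac{7773108}{112479102229} \approx -6.9107 \cdot 10^{-5}$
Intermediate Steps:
$V{\left(T,Q \right)} = \frac{T^{2} \left(2 - Q T\right)}{8}$ ($V{\left(T,Q \right)} = \frac{T \left(- T Q + 2\right) T}{8} = \frac{T \left(- Q T + 2\right) T}{8} = \frac{T \left(2 - Q T\right) T}{8} = \frac{T^{2} \left(2 - Q T\right)}{8}$)
$q{\left(X,x \right)} = \frac{25}{4} + x - \frac{117 X}{8}$ ($q{\left(X,x \right)} = \left(X + x\right) + \frac{5^{2} \left(2 - X 5\right)}{8} = \left(X + x\right) + \frac{1}{8} \cdot 25 \left(2 - 5 X\right) = \left(X + x\right) - \left(- \frac{25}{4} + \frac{125 X}{8}\right) = \frac{25}{4} + x - \frac{117 X}{8}$)
$\frac{1}{-14448 + \left(- \frac{24285}{q{\left(-129,82 \right)}} + \frac{44235}{-4428}\right)} = \frac{1}{-14448 + \left(- \frac{24285}{\frac{25}{4} + 82 - - \frac{15093}{8}} + \frac{44235}{-4428}\right)} = \frac{1}{-14448 + \left(- \frac{24285}{\frac{25}{4} + 82 + \frac{15093}{8}} + 44235 \left(- \frac{1}{4428}\right)\right)} = \frac{1}{-14448 - \left(\frac{4915}{492} + \frac{24285}{\frac{15799}{8}}\right)} = \frac{1}{-14448 - \frac{173237845}{7773108}} = \frac{1}{- \frac{112479102229}{7773108}} = - \frac{7773108}{112479102229}$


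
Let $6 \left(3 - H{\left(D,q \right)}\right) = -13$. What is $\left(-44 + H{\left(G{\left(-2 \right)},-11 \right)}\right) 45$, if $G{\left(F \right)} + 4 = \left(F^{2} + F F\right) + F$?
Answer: $- \frac{3495}{2} \approx -1747.5$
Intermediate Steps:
$G{\left(F \right)} = -4 + F + 2 F^{2}$ ($G{\left(F \right)} = -4 + \left(\left(F^{2} + F F\right) + F\right) = -4 + \left(\left(F^{2} + F^{2}\right) + F\right) = -4 + \left(2 F^{2} + F\right) = -4 + \left(F + 2 F^{2}\right) = -4 + F + 2 F^{2}$)
$H{\left(D,q \right)} = \frac{31}{6}$ ($H{\left(D,q \right)} = 3 - - \frac{13}{6} = 3 + \frac{13}{6} = \frac{31}{6}$)
$\left(-44 + H{\left(G{\left(-2 \right)},-11 \right)}\right) 45 = \left(-44 + \frac{31}{6}\right) 45 = \left(- \frac{233}{6}\right) 45 = - \frac{3495}{2}$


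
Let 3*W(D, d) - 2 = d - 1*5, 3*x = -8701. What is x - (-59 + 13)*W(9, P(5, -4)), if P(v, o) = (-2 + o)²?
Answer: -7183/3 ≈ -2394.3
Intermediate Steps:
x = -8701/3 (x = (⅓)*(-8701) = -8701/3 ≈ -2900.3)
W(D, d) = -1 + d/3 (W(D, d) = ⅔ + (d - 1*5)/3 = ⅔ + (d - 5)/3 = ⅔ + (-5 + d)/3 = ⅔ + (-5/3 + d/3) = -1 + d/3)
x - (-59 + 13)*W(9, P(5, -4)) = -8701/3 - (-59 + 13)*(-1 + (-2 - 4)²/3) = -8701/3 - (-46)*(-1 + (⅓)*(-6)²) = -8701/3 - (-46)*(-1 + (⅓)*36) = -8701/3 - (-46)*(-1 + 12) = -8701/3 - (-46)*11 = -8701/3 - 1*(-506) = -8701/3 + 506 = -7183/3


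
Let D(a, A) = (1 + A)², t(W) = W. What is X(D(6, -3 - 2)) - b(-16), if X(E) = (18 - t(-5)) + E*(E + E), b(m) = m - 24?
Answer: 575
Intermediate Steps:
b(m) = -24 + m
X(E) = 23 + 2*E² (X(E) = (18 - 1*(-5)) + E*(E + E) = (18 + 5) + E*(2*E) = 23 + 2*E²)
X(D(6, -3 - 2)) - b(-16) = (23 + 2*((1 + (-3 - 2))²)²) - (-24 - 16) = (23 + 2*((1 - 5)²)²) - 1*(-40) = (23 + 2*((-4)²)²) + 40 = (23 + 2*16²) + 40 = (23 + 2*256) + 40 = (23 + 512) + 40 = 535 + 40 = 575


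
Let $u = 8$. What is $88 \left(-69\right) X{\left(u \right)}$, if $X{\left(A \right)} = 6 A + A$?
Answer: $-340032$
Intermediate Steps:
$X{\left(A \right)} = 7 A$
$88 \left(-69\right) X{\left(u \right)} = 88 \left(-69\right) 7 \cdot 8 = \left(-6072\right) 56 = -340032$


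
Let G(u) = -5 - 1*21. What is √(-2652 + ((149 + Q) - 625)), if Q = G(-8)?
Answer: I*√3154 ≈ 56.16*I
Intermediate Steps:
G(u) = -26 (G(u) = -5 - 21 = -26)
Q = -26
√(-2652 + ((149 + Q) - 625)) = √(-2652 + ((149 - 26) - 625)) = √(-2652 + (123 - 625)) = √(-2652 - 502) = √(-3154) = I*√3154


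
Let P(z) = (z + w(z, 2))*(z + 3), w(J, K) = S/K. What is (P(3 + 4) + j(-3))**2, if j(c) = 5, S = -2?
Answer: 4225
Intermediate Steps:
w(J, K) = -2/K
P(z) = (-1 + z)*(3 + z) (P(z) = (z - 2/2)*(z + 3) = (z - 2*1/2)*(3 + z) = (z - 1)*(3 + z) = (-1 + z)*(3 + z))
(P(3 + 4) + j(-3))**2 = ((-3 + (3 + 4)**2 + 2*(3 + 4)) + 5)**2 = ((-3 + 7**2 + 2*7) + 5)**2 = ((-3 + 49 + 14) + 5)**2 = (60 + 5)**2 = 65**2 = 4225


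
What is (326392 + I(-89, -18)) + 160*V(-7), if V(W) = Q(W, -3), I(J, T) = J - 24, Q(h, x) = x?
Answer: 325799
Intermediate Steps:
I(J, T) = -24 + J
V(W) = -3
(326392 + I(-89, -18)) + 160*V(-7) = (326392 + (-24 - 89)) + 160*(-3) = (326392 - 113) - 480 = 326279 - 480 = 325799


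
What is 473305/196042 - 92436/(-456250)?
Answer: 16719053183/6388868750 ≈ 2.6169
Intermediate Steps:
473305/196042 - 92436/(-456250) = 473305*(1/196042) - 92436*(-1/456250) = 67615/28006 + 46218/228125 = 16719053183/6388868750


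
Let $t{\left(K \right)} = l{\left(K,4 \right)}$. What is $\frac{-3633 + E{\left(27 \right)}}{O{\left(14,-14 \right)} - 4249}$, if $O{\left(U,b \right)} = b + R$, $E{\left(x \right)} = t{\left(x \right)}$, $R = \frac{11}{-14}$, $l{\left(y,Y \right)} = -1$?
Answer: $\frac{50876}{59693} \approx 0.85229$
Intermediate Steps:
$t{\left(K \right)} = -1$
$R = - \frac{11}{14}$ ($R = 11 \left(- \frac{1}{14}\right) = - \frac{11}{14} \approx -0.78571$)
$E{\left(x \right)} = -1$
$O{\left(U,b \right)} = - \frac{11}{14} + b$ ($O{\left(U,b \right)} = b - \frac{11}{14} = - \frac{11}{14} + b$)
$\frac{-3633 + E{\left(27 \right)}}{O{\left(14,-14 \right)} - 4249} = \frac{-3633 - 1}{\left(- \frac{11}{14} - 14\right) - 4249} = - \frac{3634}{- \frac{207}{14} - 4249} = - \frac{3634}{- \frac{59693}{14}} = \left(-3634\right) \left(- \frac{14}{59693}\right) = \frac{50876}{59693}$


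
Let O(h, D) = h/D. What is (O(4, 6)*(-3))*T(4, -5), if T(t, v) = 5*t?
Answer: -40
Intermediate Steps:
(O(4, 6)*(-3))*T(4, -5) = ((4/6)*(-3))*(5*4) = ((4*(⅙))*(-3))*20 = ((⅔)*(-3))*20 = -2*20 = -40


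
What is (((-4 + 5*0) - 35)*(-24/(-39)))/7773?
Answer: -8/2591 ≈ -0.0030876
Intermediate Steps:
(((-4 + 5*0) - 35)*(-24/(-39)))/7773 = (((-4 + 0) - 35)*(-24*(-1/39)))*(1/7773) = ((-4 - 35)*(8/13))*(1/7773) = -39*8/13*(1/7773) = -24*1/7773 = -8/2591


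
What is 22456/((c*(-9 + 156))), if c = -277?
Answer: -3208/5817 ≈ -0.55149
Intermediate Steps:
22456/((c*(-9 + 156))) = 22456/((-277*(-9 + 156))) = 22456/((-277*147)) = 22456/(-40719) = 22456*(-1/40719) = -3208/5817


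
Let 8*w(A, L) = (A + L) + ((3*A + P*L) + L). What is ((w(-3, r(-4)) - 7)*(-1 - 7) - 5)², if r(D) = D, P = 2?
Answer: 6241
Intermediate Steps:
w(A, L) = A/2 + L/2 (w(A, L) = ((A + L) + ((3*A + 2*L) + L))/8 = ((A + L) + ((2*L + 3*A) + L))/8 = ((A + L) + (3*A + 3*L))/8 = (4*A + 4*L)/8 = A/2 + L/2)
((w(-3, r(-4)) - 7)*(-1 - 7) - 5)² = ((((½)*(-3) + (½)*(-4)) - 7)*(-1 - 7) - 5)² = (((-3/2 - 2) - 7)*(-8) - 5)² = ((-7/2 - 7)*(-8) - 5)² = (-21/2*(-8) - 5)² = (84 - 5)² = 79² = 6241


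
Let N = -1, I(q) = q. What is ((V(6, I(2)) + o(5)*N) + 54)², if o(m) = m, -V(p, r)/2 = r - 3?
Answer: 2601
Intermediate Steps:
V(p, r) = 6 - 2*r (V(p, r) = -2*(r - 3) = -2*(-3 + r) = 6 - 2*r)
((V(6, I(2)) + o(5)*N) + 54)² = (((6 - 2*2) + 5*(-1)) + 54)² = (((6 - 4) - 5) + 54)² = ((2 - 5) + 54)² = (-3 + 54)² = 51² = 2601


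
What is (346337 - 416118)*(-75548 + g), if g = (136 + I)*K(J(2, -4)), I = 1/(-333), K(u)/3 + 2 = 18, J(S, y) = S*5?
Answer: 534608709316/111 ≈ 4.8163e+9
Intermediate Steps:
J(S, y) = 5*S
K(u) = 48 (K(u) = -6 + 3*18 = -6 + 54 = 48)
I = -1/333 ≈ -0.0030030
g = 724592/111 (g = (136 - 1/333)*48 = (45287/333)*48 = 724592/111 ≈ 6527.9)
(346337 - 416118)*(-75548 + g) = (346337 - 416118)*(-75548 + 724592/111) = -69781*(-7661236/111) = 534608709316/111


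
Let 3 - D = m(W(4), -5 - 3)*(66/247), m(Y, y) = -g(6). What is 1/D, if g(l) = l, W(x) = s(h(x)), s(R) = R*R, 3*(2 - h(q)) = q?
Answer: 247/1137 ≈ 0.21724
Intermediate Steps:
h(q) = 2 - q/3
s(R) = R²
W(x) = (2 - x/3)²
m(Y, y) = -6 (m(Y, y) = -1*6 = -6)
D = 1137/247 (D = 3 - (-6)*66/247 = 3 - 1*(-396/247) = 3 + 396/247 = 1137/247 ≈ 4.6032)
1/D = 1/(1137/247) = 247/1137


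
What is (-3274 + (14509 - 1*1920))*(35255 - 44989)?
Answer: -90672210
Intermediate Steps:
(-3274 + (14509 - 1*1920))*(35255 - 44989) = (-3274 + (14509 - 1920))*(-9734) = (-3274 + 12589)*(-9734) = 9315*(-9734) = -90672210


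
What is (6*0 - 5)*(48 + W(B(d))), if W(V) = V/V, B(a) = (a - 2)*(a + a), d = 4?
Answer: -245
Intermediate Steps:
B(a) = 2*a*(-2 + a) (B(a) = (-2 + a)*(2*a) = 2*a*(-2 + a))
W(V) = 1
(6*0 - 5)*(48 + W(B(d))) = (6*0 - 5)*(48 + 1) = (0 - 5)*49 = -5*49 = -245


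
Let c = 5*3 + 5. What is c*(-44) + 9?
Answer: -871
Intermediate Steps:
c = 20 (c = 15 + 5 = 20)
c*(-44) + 9 = 20*(-44) + 9 = -880 + 9 = -871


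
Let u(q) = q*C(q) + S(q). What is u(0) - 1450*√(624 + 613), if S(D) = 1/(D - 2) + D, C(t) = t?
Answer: -½ - 1450*√1237 ≈ -50998.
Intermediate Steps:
S(D) = D + 1/(-2 + D) (S(D) = 1/(-2 + D) + D = D + 1/(-2 + D))
u(q) = q² + (1 + q² - 2*q)/(-2 + q) (u(q) = q*q + (1 + q² - 2*q)/(-2 + q) = q² + (1 + q² - 2*q)/(-2 + q))
u(0) - 1450*√(624 + 613) = (1 + 0³ - 1*0² - 2*0)/(-2 + 0) - 1450*√(624 + 613) = (1 + 0 - 1*0 + 0)/(-2) - 1450*√1237 = -(1 + 0 + 0 + 0)/2 - 1450*√1237 = -½*1 - 1450*√1237 = -½ - 1450*√1237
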